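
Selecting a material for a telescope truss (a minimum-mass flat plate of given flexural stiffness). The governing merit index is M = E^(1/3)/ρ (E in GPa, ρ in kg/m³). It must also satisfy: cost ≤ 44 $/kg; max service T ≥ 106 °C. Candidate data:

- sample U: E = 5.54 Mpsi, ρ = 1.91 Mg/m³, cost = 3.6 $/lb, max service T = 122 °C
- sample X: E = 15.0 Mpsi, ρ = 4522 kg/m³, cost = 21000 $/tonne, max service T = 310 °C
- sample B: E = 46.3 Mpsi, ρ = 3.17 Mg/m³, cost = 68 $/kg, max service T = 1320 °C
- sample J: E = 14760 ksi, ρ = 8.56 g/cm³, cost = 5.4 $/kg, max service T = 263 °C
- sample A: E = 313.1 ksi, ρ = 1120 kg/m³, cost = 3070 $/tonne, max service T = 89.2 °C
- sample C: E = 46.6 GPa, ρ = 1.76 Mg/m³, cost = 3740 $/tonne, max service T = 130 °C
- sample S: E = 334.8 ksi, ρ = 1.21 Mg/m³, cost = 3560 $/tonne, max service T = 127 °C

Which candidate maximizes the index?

sample C

Screen on constraints: cost ≤ 44 $/kg; max service T ≥ 106 °C. Survivors: sample U, sample X, sample J, sample C, sample S.
In SI units:
  sample U: E = 38.20 GPa, ρ = 1910 kg/m³
  sample X: E = 103.4 GPa, ρ = 4522 kg/m³
  sample J: E = 101.8 GPa, ρ = 8560 kg/m³
  sample C: E = 46.60 GPa, ρ = 1760 kg/m³
  sample S: E = 2.308 GPa, ρ = 1210 kg/m³
  sample C: M = 2.04×10⁻³
  sample U: M = 1.76×10⁻³
  sample S: M = 1.09×10⁻³
  sample X: M = 1.04×10⁻³
  sample J: M = 0.545×10⁻³
The maximum is for sample C.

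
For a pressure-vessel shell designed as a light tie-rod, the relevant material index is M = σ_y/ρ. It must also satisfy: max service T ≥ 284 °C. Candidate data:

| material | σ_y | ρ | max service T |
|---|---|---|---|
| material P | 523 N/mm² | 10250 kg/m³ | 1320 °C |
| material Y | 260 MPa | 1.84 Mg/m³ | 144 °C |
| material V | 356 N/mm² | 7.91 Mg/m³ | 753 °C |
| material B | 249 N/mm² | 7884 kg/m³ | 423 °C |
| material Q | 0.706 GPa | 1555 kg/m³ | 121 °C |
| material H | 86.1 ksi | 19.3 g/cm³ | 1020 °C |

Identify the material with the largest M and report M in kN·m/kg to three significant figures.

material P, M = 51.0 kN·m/kg

Screen on constraints: max service T ≥ 284 °C. Survivors: material P, material V, material B, material H.
Convert each candidate to consistent units, then evaluate M:
  material P: σ_y = 523.0 MPa, ρ = 10250 kg/m³
  material V: σ_y = 356.0 MPa, ρ = 7910 kg/m³
  material B: σ_y = 249.0 MPa, ρ = 7884 kg/m³
  material H: σ_y = 593.6 MPa, ρ = 19300 kg/m³
  material P: M = 51.0 kN·m/kg
  material V: M = 45.0 kN·m/kg
  material B: M = 31.6 kN·m/kg
  material H: M = 30.8 kN·m/kg
The maximum is for material P.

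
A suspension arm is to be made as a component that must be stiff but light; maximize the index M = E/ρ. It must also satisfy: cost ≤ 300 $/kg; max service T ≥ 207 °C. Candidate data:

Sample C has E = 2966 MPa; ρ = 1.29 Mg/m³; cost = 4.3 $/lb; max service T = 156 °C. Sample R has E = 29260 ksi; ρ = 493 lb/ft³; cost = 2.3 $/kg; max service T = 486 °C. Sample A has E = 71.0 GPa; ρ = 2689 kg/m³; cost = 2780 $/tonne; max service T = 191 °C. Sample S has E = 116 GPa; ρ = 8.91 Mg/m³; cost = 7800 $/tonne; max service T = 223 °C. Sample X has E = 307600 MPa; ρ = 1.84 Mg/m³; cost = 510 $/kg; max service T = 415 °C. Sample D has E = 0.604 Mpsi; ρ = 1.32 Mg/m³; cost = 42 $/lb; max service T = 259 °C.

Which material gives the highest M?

sample R

Screen on constraints: cost ≤ 300 $/kg; max service T ≥ 207 °C. Survivors: sample R, sample S, sample D.
Putting every candidate on a common basis:
  sample R: E = 201.7 GPa, ρ = 7897 kg/m³
  sample S: E = 116.0 GPa, ρ = 8910 kg/m³
  sample D: E = 4.164 GPa, ρ = 1320 kg/m³
  sample R: M = 25.5 MN·m/kg
  sample S: M = 13.0 MN·m/kg
  sample D: M = 3.15 MN·m/kg
Highest index: sample R.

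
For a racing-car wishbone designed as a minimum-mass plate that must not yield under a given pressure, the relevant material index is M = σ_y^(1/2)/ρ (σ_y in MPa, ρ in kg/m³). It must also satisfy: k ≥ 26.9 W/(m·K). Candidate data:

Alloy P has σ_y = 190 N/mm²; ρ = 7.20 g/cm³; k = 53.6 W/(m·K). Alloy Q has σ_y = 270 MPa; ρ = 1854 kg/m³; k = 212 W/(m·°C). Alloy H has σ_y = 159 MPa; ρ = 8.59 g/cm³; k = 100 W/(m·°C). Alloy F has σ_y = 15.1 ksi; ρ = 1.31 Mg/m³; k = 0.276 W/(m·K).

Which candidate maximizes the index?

Screen on constraints: k ≥ 26.9 W/(m·K). Survivors: alloy P, alloy Q, alloy H.
In SI units:
  alloy P: σ_y = 190.0 MPa, ρ = 7200 kg/m³
  alloy Q: σ_y = 270.0 MPa, ρ = 1854 kg/m³
  alloy H: σ_y = 159.0 MPa, ρ = 8590 kg/m³
  alloy Q: M = 8.86×10⁻³
  alloy P: M = 1.91×10⁻³
  alloy H: M = 1.47×10⁻³
Alloy Q has the largest M.

alloy Q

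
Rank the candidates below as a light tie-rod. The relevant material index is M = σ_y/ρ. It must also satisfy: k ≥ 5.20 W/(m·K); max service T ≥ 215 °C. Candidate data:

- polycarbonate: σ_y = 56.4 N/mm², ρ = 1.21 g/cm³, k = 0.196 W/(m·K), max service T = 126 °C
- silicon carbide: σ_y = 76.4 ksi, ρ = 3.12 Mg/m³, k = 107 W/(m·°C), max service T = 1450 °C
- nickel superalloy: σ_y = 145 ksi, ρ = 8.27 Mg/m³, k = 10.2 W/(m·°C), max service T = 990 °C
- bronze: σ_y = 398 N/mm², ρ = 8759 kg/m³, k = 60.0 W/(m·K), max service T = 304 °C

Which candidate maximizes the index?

silicon carbide

Screen on constraints: k ≥ 5.20 W/(m·K); max service T ≥ 215 °C. Survivors: silicon carbide, nickel superalloy, bronze.
In SI units:
  silicon carbide: σ_y = 526.8 MPa, ρ = 3120 kg/m³
  nickel superalloy: σ_y = 999.7 MPa, ρ = 8270 kg/m³
  bronze: σ_y = 398.0 MPa, ρ = 8759 kg/m³
  silicon carbide: M = 169 kN·m/kg
  nickel superalloy: M = 121 kN·m/kg
  bronze: M = 45.4 kN·m/kg
The maximum is for silicon carbide.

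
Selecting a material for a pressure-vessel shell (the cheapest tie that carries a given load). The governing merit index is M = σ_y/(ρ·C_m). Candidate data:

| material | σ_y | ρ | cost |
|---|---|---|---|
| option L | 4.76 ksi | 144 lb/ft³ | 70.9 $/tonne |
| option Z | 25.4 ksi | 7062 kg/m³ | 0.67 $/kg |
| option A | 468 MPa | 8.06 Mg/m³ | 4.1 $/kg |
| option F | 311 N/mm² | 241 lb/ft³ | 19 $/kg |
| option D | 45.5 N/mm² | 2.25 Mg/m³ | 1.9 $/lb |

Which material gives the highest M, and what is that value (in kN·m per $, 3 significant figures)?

In SI units:
  option L: σ_y = 32.82 MPa, ρ = 2307 kg/m³, cost = 0.07090 $/kg
  option Z: σ_y = 175.1 MPa, ρ = 7062 kg/m³, cost = 0.6700 $/kg
  option A: σ_y = 468.0 MPa, ρ = 8060 kg/m³, cost = 4.100 $/kg
  option F: σ_y = 311.0 MPa, ρ = 3860 kg/m³, cost = 19.00 $/kg
  option D: σ_y = 45.50 MPa, ρ = 2250 kg/m³, cost = 4.189 $/kg
  option L: M = 201 kN·m per $
  option Z: M = 37.0 kN·m per $
  option A: M = 14.2 kN·m per $
  option D: M = 4.83 kN·m per $
  option F: M = 4.24 kN·m per $
Option L has the largest M.

option L, M = 201 kN·m per $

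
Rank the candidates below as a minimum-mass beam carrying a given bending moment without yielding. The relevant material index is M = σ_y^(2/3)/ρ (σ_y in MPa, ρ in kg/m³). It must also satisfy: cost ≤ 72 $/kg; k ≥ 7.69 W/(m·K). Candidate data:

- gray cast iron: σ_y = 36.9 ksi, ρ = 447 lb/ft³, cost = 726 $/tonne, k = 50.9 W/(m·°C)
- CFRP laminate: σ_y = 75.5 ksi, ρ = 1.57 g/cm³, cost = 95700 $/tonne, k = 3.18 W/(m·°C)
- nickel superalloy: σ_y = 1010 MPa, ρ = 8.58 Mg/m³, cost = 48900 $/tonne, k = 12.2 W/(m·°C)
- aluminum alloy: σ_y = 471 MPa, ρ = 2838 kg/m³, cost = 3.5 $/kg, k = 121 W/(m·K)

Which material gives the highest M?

Screen on constraints: cost ≤ 72 $/kg; k ≥ 7.69 W/(m·K). Survivors: gray cast iron, nickel superalloy, aluminum alloy.
Normalizing units and computing the index:
  gray cast iron: σ_y = 254.4 MPa, ρ = 7160 kg/m³
  nickel superalloy: σ_y = 1010 MPa, ρ = 8580 kg/m³
  aluminum alloy: σ_y = 471.0 MPa, ρ = 2838 kg/m³
  aluminum alloy: M = 21.3×10⁻³
  nickel superalloy: M = 11.7×10⁻³
  gray cast iron: M = 5.61×10⁻³
Aluminum alloy has the largest M.

aluminum alloy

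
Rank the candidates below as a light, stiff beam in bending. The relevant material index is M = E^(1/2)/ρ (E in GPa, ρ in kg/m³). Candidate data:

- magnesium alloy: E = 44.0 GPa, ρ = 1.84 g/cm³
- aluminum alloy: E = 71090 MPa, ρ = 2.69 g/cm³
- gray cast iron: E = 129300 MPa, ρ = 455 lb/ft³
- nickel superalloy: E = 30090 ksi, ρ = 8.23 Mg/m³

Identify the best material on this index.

Putting every candidate on a common basis:
  magnesium alloy: E = 44.00 GPa, ρ = 1840 kg/m³
  aluminum alloy: E = 71.09 GPa, ρ = 2690 kg/m³
  gray cast iron: E = 129.3 GPa, ρ = 7288 kg/m³
  nickel superalloy: E = 207.5 GPa, ρ = 8230 kg/m³
  magnesium alloy: M = 3.61×10⁻³
  aluminum alloy: M = 3.13×10⁻³
  nickel superalloy: M = 1.75×10⁻³
  gray cast iron: M = 1.56×10⁻³
Magnesium alloy has the largest M.

magnesium alloy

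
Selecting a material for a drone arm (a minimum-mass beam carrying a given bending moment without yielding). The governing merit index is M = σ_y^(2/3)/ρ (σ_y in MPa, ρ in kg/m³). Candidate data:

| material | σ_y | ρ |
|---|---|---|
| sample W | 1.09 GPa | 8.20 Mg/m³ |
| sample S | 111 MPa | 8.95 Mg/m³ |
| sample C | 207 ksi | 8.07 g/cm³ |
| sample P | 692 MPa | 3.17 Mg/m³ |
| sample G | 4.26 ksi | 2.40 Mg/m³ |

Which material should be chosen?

After converting to SI:
  sample W: σ_y = 1090 MPa, ρ = 8200 kg/m³
  sample S: σ_y = 111.0 MPa, ρ = 8950 kg/m³
  sample C: σ_y = 1427 MPa, ρ = 8070 kg/m³
  sample P: σ_y = 692.0 MPa, ρ = 3170 kg/m³
  sample G: σ_y = 29.37 MPa, ρ = 2400 kg/m³
  sample P: M = 24.7×10⁻³
  sample C: M = 15.7×10⁻³
  sample W: M = 12.9×10⁻³
  sample G: M = 3.97×10⁻³
  sample S: M = 2.58×10⁻³
Sample P ranks first.

sample P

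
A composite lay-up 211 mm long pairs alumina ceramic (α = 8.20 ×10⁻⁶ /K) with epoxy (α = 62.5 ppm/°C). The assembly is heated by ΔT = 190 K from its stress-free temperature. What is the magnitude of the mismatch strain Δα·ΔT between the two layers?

Δα = |8.20 − 62.5|×10⁻⁶/K = 54.3×10⁻⁶/K.
Mismatch strain = Δα·ΔT = 54.3×10⁻⁶ × 190.0 = 0.0103.

0.0103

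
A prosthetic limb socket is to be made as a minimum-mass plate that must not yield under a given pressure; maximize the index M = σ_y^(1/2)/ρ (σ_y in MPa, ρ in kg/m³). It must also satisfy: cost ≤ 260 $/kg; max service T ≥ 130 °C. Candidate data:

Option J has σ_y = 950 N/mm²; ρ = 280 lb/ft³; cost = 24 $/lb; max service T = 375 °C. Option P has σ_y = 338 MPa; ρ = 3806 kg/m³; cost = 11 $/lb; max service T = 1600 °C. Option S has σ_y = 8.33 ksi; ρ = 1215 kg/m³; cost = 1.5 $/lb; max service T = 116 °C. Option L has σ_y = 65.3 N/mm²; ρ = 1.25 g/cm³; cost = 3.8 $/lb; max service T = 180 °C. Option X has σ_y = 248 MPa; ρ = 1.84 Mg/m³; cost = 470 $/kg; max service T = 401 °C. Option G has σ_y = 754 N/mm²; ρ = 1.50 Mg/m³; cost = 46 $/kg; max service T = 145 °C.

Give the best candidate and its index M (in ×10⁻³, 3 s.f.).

option G, M = 18.3×10⁻³

Screen on constraints: cost ≤ 260 $/kg; max service T ≥ 130 °C. Survivors: option J, option P, option L, option G.
Convert each candidate to consistent units, then evaluate M:
  option J: σ_y = 950.0 MPa, ρ = 4485 kg/m³
  option P: σ_y = 338.0 MPa, ρ = 3806 kg/m³
  option L: σ_y = 65.30 MPa, ρ = 1250 kg/m³
  option G: σ_y = 754.0 MPa, ρ = 1500 kg/m³
  option G: M = 18.3×10⁻³
  option J: M = 6.87×10⁻³
  option L: M = 6.46×10⁻³
  option P: M = 4.83×10⁻³
Highest index: option G.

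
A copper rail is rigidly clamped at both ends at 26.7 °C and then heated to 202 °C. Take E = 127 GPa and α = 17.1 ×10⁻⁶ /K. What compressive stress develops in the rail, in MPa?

ΔT = 175.3 K. Constrained thermal stress σ = E·α·ΔT = 127.0×10³ MPa × 17.1×10⁻⁶ × 175.3 = 381 MPa (compressive).

381 MPa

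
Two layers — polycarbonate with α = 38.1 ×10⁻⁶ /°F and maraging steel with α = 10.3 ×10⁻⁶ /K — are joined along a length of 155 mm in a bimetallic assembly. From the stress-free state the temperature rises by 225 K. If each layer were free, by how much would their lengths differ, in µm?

polycarbonate: α = 38.1×10⁻⁶/°F × 9/5 = 68.6×10⁻⁶/K.
Δα = |68.6 − 10.3|×10⁻⁶/K = 58.3×10⁻⁶/K.
ΔL_mismatch = Δα·L·ΔT = 58.3×10⁻⁶ × 155.0 mm × 225.0 K = 2030 µm.

2030 µm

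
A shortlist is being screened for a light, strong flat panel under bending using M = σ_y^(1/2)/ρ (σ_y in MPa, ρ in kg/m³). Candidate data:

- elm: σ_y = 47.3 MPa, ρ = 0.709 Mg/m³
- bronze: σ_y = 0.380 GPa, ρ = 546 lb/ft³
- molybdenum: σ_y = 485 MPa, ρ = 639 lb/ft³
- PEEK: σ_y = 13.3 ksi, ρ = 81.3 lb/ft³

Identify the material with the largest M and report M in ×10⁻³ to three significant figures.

Putting every candidate on a common basis:
  elm: σ_y = 47.30 MPa, ρ = 709.0 kg/m³
  bronze: σ_y = 380.0 MPa, ρ = 8746 kg/m³
  molybdenum: σ_y = 485.0 MPa, ρ = 10240 kg/m³
  PEEK: σ_y = 91.70 MPa, ρ = 1302 kg/m³
  elm: M = 9.70×10⁻³
  PEEK: M = 7.35×10⁻³
  bronze: M = 2.23×10⁻³
  molybdenum: M = 2.15×10⁻³
Highest index: elm.

elm, M = 9.70×10⁻³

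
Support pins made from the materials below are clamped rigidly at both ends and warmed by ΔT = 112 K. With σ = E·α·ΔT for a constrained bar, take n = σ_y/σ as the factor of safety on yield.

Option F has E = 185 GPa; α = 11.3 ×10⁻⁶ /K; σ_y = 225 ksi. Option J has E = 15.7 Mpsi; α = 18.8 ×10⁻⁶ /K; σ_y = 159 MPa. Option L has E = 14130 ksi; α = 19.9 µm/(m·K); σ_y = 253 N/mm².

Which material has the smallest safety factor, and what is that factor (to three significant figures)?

Converting E to GPa, α to ×10⁻⁶/K, σ_y to MPa, then σ and n for each:
  option F: E = 185.0, α = 11.3, σ_y = 1551 → σ = 234 MPa, n = 6.63
  option J: E = 108.2, α = 18.8, σ_y = 159.0 → σ = 228 MPa, n = 0.698
  option L: E = 97.42, α = 19.9, σ_y = 253.0 → σ = 217 MPa, n = 1.17
Option J has the lowest safety factor, n = 0.698.

option J, n = 0.698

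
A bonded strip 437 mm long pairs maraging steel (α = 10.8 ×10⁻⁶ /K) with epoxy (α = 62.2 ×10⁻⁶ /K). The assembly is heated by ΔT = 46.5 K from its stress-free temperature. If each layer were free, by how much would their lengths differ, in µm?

1040 µm

Δα = |10.8 − 62.2|×10⁻⁶/K = 51.4×10⁻⁶/K.
ΔL_mismatch = Δα·L·ΔT = 51.4×10⁻⁶ × 437.0 mm × 46.5 K = 1040 µm.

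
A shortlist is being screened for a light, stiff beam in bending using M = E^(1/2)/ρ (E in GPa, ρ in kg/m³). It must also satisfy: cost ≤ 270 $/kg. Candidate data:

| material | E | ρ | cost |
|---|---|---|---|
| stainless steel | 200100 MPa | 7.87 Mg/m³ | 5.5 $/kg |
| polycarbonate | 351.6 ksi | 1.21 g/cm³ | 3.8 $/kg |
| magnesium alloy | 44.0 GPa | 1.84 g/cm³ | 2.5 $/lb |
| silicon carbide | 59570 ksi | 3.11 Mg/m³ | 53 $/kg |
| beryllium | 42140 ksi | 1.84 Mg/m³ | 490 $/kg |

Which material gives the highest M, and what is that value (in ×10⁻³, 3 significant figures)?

silicon carbide, M = 6.52×10⁻³

Screen on constraints: cost ≤ 270 $/kg. Survivors: stainless steel, polycarbonate, magnesium alloy, silicon carbide.
Convert each candidate to consistent units, then evaluate M:
  stainless steel: E = 200.1 GPa, ρ = 7870 kg/m³
  polycarbonate: E = 2.424 GPa, ρ = 1210 kg/m³
  magnesium alloy: E = 44.00 GPa, ρ = 1840 kg/m³
  silicon carbide: E = 410.7 GPa, ρ = 3110 kg/m³
  silicon carbide: M = 6.52×10⁻³
  magnesium alloy: M = 3.61×10⁻³
  stainless steel: M = 1.80×10⁻³
  polycarbonate: M = 1.29×10⁻³
Silicon carbide has the largest M.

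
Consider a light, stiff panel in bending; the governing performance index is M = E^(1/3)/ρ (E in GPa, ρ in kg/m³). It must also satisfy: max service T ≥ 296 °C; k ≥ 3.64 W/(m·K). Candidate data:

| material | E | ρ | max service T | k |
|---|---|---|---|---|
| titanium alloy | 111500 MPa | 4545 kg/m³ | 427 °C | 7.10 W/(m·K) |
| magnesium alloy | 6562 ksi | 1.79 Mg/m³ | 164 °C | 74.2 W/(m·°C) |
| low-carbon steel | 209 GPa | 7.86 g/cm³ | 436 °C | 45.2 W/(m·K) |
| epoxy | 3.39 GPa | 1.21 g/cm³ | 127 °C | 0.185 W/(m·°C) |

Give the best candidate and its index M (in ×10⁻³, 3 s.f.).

titanium alloy, M = 1.06×10⁻³

Screen on constraints: max service T ≥ 296 °C; k ≥ 3.64 W/(m·K). Survivors: titanium alloy, low-carbon steel.
After converting to SI:
  titanium alloy: E = 111.5 GPa, ρ = 4545 kg/m³
  low-carbon steel: E = 209.0 GPa, ρ = 7860 kg/m³
  titanium alloy: M = 1.06×10⁻³
  low-carbon steel: M = 0.755×10⁻³
Highest index: titanium alloy.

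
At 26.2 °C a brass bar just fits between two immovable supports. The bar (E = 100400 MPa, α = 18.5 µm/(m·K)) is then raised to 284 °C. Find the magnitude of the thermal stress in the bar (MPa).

E = 100400 MPa = 100.4 GPa.
ΔT = 257.8 K. Constrained thermal stress σ = E·α·ΔT = 100.4×10³ MPa × 18.5×10⁻⁶ × 257.8 = 479 MPa (compressive).

479 MPa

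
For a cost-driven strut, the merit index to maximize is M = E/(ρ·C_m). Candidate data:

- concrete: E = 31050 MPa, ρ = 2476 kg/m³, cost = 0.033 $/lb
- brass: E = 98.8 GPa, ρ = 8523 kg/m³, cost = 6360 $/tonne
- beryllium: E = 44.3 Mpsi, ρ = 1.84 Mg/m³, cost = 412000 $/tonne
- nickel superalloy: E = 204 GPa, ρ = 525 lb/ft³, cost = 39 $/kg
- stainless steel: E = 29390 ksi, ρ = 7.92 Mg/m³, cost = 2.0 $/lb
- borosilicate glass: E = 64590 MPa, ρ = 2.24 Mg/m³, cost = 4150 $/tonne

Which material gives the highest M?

Convert each candidate to consistent units, then evaluate M:
  concrete: E = 31.05 GPa, ρ = 2476 kg/m³, cost = 0.07275 $/kg
  brass: E = 98.80 GPa, ρ = 8523 kg/m³, cost = 6.360 $/kg
  beryllium: E = 305.4 GPa, ρ = 1840 kg/m³, cost = 412.0 $/kg
  nickel superalloy: E = 204.0 GPa, ρ = 8410 kg/m³, cost = 39.00 $/kg
  stainless steel: E = 202.6 GPa, ρ = 7920 kg/m³, cost = 4.409 $/kg
  borosilicate glass: E = 64.59 GPa, ρ = 2240 kg/m³, cost = 4.150 $/kg
  concrete: M = 172 MN·m per $
  borosilicate glass: M = 6.95 MN·m per $
  stainless steel: M = 5.80 MN·m per $
  brass: M = 1.82 MN·m per $
  nickel superalloy: M = 0.622 MN·m per $
  beryllium: M = 0.403 MN·m per $
Concrete has the largest M.

concrete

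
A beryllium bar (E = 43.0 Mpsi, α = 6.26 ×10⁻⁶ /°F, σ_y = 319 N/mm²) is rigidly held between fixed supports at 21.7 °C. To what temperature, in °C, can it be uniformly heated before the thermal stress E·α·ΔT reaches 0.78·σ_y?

E = 43.0 Mpsi = 296.5 GPa.
α = 6.26×10⁻⁶/°F × 9/5 = 11.3×10⁻⁶/K.
σ_y = 319 N/mm² = 319.0 MPa.
E·α·ΔT = 248.8 MPa ⇒ ΔT = 248.8 / (296.5×10³ × 11.3×10⁻⁶) = 74.48 K.
T = 21.7 + 74.48 = 96.18 °C.

96.2 °C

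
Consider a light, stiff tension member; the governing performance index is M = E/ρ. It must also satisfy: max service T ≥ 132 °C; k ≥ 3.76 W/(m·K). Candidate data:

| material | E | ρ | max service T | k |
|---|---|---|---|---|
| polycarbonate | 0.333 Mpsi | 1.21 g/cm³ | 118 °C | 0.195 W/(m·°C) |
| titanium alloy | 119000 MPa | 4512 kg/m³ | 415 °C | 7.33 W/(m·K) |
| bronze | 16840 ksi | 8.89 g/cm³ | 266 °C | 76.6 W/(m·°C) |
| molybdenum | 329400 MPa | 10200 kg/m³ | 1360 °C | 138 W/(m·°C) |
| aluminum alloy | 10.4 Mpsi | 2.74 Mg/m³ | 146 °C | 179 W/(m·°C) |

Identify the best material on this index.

Screen on constraints: max service T ≥ 132 °C; k ≥ 3.76 W/(m·K). Survivors: titanium alloy, bronze, molybdenum, aluminum alloy.
Convert each candidate to consistent units, then evaluate M:
  titanium alloy: E = 119.0 GPa, ρ = 4512 kg/m³
  bronze: E = 116.1 GPa, ρ = 8890 kg/m³
  molybdenum: E = 329.4 GPa, ρ = 10200 kg/m³
  aluminum alloy: E = 71.71 GPa, ρ = 2740 kg/m³
  molybdenum: M = 32.3 MN·m/kg
  titanium alloy: M = 26.4 MN·m/kg
  aluminum alloy: M = 26.2 MN·m/kg
  bronze: M = 13.1 MN·m/kg
The maximum is for molybdenum.

molybdenum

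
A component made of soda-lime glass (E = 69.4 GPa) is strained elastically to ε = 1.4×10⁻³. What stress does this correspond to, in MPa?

97.2 MPa

σ = E·ε = 69400 MPa × 1.4×10⁻³ = 97.2 MPa.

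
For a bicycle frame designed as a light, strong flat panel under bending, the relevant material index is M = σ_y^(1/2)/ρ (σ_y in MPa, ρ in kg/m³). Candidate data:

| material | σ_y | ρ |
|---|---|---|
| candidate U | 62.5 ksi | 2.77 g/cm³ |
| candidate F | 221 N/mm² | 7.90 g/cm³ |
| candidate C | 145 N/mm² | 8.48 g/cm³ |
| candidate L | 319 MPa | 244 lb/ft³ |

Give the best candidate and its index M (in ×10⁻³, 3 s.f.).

candidate U, M = 7.49×10⁻³

After converting to SI:
  candidate U: σ_y = 430.9 MPa, ρ = 2770 kg/m³
  candidate F: σ_y = 221.0 MPa, ρ = 7900 kg/m³
  candidate C: σ_y = 145.0 MPa, ρ = 8480 kg/m³
  candidate L: σ_y = 319.0 MPa, ρ = 3909 kg/m³
  candidate U: M = 7.49×10⁻³
  candidate L: M = 4.57×10⁻³
  candidate F: M = 1.88×10⁻³
  candidate C: M = 1.42×10⁻³
Highest index: candidate U.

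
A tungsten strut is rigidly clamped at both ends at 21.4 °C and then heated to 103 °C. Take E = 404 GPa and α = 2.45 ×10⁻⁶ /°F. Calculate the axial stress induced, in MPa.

145 MPa

α = 2.45×10⁻⁶/°F × 9/5 = 4.41×10⁻⁶/K.
ΔT = 81.60 K. Constrained thermal stress σ = E·α·ΔT = 404.0×10³ MPa × 4.41×10⁻⁶ × 81.60 = 145 MPa (compressive).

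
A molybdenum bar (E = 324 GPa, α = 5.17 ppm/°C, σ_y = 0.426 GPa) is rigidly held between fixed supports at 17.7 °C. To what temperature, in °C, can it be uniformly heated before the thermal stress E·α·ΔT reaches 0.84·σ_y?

σ_y = 0.426 GPa = 426.0 MPa.
E·α·ΔT = 357.8 MPa ⇒ ΔT = 357.8 / (324.0×10³ × 5.17×10⁻⁶) = 213.6 K.
T = 17.7 + 213.6 = 231.3 °C.

231 °C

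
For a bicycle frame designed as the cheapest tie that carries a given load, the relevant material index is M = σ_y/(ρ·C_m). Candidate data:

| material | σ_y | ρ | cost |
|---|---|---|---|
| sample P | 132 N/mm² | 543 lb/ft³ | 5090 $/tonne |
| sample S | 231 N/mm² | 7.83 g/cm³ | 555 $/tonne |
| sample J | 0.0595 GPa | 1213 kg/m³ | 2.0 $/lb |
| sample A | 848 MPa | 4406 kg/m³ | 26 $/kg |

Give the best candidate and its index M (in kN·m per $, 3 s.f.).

sample S, M = 53.2 kN·m per $

Convert each candidate to consistent units, then evaluate M:
  sample P: σ_y = 132.0 MPa, ρ = 8698 kg/m³, cost = 5.090 $/kg
  sample S: σ_y = 231.0 MPa, ρ = 7830 kg/m³, cost = 0.5550 $/kg
  sample J: σ_y = 59.50 MPa, ρ = 1213 kg/m³, cost = 4.409 $/kg
  sample A: σ_y = 848.0 MPa, ρ = 4406 kg/m³, cost = 26.00 $/kg
  sample S: M = 53.2 kN·m per $
  sample J: M = 11.1 kN·m per $
  sample A: M = 7.40 kN·m per $
  sample P: M = 2.98 kN·m per $
Highest index: sample S.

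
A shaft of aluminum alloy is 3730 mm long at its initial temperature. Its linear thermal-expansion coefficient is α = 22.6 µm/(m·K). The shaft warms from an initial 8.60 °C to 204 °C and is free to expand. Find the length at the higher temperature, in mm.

3746.5 mm

ΔT = 204 − 8.60 = 195.4 K.
ΔL = α·L₀·ΔT = 22.6×10⁻⁶ × 3730 mm × 195.4 K = 16.5 mm.
L = L₀ + ΔL = 3730 + 16.5 = 3746.5 mm.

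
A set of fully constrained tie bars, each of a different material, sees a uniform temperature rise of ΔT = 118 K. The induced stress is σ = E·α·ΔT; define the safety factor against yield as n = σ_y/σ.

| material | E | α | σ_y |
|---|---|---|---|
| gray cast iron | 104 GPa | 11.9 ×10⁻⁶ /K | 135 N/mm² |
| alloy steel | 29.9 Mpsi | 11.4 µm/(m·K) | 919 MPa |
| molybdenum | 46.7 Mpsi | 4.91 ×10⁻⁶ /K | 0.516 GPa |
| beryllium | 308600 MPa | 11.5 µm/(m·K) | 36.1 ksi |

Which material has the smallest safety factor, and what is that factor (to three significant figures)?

Converting E to GPa, α to ×10⁻⁶/K, σ_y to MPa, then σ and n for each:
  gray cast iron: E = 104.0, α = 11.9, σ_y = 135.0 → σ = 146 MPa, n = 0.924
  alloy steel: E = 206.2, α = 11.4, σ_y = 919.0 → σ = 277 MPa, n = 3.31
  molybdenum: E = 322.0, α = 4.91, σ_y = 516.0 → σ = 187 MPa, n = 2.77
  beryllium: E = 308.6, α = 11.5, σ_y = 248.9 → σ = 419 MPa, n = 0.594
Smallest n: beryllium with n = 0.594.

beryllium, n = 0.594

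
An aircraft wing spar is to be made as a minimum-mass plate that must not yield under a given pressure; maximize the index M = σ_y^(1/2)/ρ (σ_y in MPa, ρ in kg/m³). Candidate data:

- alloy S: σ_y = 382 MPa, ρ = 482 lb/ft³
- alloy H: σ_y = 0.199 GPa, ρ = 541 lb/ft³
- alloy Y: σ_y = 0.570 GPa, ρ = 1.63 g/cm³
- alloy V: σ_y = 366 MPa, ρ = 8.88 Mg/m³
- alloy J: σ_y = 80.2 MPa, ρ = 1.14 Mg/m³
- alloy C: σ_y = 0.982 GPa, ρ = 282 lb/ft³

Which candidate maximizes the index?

Normalizing units and computing the index:
  alloy S: σ_y = 382.0 MPa, ρ = 7721 kg/m³
  alloy H: σ_y = 199.0 MPa, ρ = 8666 kg/m³
  alloy Y: σ_y = 570.0 MPa, ρ = 1630 kg/m³
  alloy V: σ_y = 366.0 MPa, ρ = 8880 kg/m³
  alloy J: σ_y = 80.20 MPa, ρ = 1140 kg/m³
  alloy C: σ_y = 982.0 MPa, ρ = 4517 kg/m³
  alloy Y: M = 14.6×10⁻³
  alloy J: M = 7.86×10⁻³
  alloy C: M = 6.94×10⁻³
  alloy S: M = 2.53×10⁻³
  alloy V: M = 2.15×10⁻³
  alloy H: M = 1.63×10⁻³
Alloy Y ranks first.

alloy Y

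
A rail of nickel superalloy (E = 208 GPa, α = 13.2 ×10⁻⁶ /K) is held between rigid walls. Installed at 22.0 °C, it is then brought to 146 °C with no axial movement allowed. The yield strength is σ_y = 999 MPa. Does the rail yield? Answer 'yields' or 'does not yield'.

ΔT = 124.0 K. Constrained thermal stress σ = E·α·ΔT = 208.0×10³ MPa × 13.2×10⁻⁶ × 124.0 = 340 MPa (compressive).
Compare to σ_y = 999 MPa: σ < σ_y, so it does not yield.

does not yield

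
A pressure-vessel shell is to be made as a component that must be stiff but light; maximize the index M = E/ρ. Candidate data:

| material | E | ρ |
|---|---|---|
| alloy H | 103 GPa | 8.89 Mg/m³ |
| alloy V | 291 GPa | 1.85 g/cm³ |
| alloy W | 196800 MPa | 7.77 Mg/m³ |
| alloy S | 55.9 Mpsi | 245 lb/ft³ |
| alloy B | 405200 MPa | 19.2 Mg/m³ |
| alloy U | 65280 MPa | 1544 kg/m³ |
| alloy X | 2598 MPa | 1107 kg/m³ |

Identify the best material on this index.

Putting every candidate on a common basis:
  alloy H: E = 103.0 GPa, ρ = 8890 kg/m³
  alloy V: E = 291.0 GPa, ρ = 1850 kg/m³
  alloy W: E = 196.8 GPa, ρ = 7770 kg/m³
  alloy S: E = 385.4 GPa, ρ = 3925 kg/m³
  alloy B: E = 405.2 GPa, ρ = 19200 kg/m³
  alloy U: E = 65.28 GPa, ρ = 1544 kg/m³
  alloy X: E = 2.598 GPa, ρ = 1107 kg/m³
  alloy V: M = 157 MN·m/kg
  alloy S: M = 98.2 MN·m/kg
  alloy U: M = 42.3 MN·m/kg
  alloy W: M = 25.3 MN·m/kg
  alloy B: M = 21.1 MN·m/kg
  alloy H: M = 11.6 MN·m/kg
  alloy X: M = 2.35 MN·m/kg
Alloy V ranks first.

alloy V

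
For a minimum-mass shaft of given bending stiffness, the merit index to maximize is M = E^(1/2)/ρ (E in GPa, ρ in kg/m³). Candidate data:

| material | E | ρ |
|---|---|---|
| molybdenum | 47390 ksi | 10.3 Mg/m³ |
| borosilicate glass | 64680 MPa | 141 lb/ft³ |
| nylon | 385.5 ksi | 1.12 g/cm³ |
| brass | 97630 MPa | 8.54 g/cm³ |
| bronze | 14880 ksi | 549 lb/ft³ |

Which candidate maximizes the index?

borosilicate glass

In SI units:
  molybdenum: E = 326.7 GPa, ρ = 10300 kg/m³
  borosilicate glass: E = 64.68 GPa, ρ = 2259 kg/m³
  nylon: E = 2.658 GPa, ρ = 1120 kg/m³
  brass: E = 97.63 GPa, ρ = 8540 kg/m³
  bronze: E = 102.6 GPa, ρ = 8794 kg/m³
  borosilicate glass: M = 3.56×10⁻³
  molybdenum: M = 1.75×10⁻³
  nylon: M = 1.46×10⁻³
  brass: M = 1.16×10⁻³
  bronze: M = 1.15×10⁻³
Highest index: borosilicate glass.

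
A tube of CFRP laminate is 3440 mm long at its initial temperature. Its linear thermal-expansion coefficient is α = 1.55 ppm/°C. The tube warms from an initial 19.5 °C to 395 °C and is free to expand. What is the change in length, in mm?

ΔT = 395 − 19.5 = 375.5 K.
ΔL = α·L₀·ΔT = 1.55×10⁻⁶ × 3440 mm × 375.5 K = 2.00 mm.

2.00 mm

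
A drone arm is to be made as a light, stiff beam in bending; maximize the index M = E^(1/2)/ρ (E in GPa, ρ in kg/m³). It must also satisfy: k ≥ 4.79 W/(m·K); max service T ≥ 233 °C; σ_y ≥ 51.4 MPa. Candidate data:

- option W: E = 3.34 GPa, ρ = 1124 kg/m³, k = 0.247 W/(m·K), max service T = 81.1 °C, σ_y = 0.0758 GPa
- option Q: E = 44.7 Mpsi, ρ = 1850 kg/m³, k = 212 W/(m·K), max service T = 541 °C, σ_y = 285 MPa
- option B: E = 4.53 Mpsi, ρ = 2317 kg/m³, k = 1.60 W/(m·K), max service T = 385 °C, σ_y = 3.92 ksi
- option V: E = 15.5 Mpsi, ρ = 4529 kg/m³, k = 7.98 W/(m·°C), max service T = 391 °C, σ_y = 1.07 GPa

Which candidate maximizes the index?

option Q

Screen on constraints: k ≥ 4.79 W/(m·K); max service T ≥ 233 °C; σ_y ≥ 51.4 MPa. Survivors: option Q, option V.
Normalizing units and computing the index:
  option Q: E = 308.2 GPa, ρ = 1850 kg/m³
  option V: E = 106.9 GPa, ρ = 4529 kg/m³
  option Q: M = 9.49×10⁻³
  option V: M = 2.28×10⁻³
The maximum is for option Q.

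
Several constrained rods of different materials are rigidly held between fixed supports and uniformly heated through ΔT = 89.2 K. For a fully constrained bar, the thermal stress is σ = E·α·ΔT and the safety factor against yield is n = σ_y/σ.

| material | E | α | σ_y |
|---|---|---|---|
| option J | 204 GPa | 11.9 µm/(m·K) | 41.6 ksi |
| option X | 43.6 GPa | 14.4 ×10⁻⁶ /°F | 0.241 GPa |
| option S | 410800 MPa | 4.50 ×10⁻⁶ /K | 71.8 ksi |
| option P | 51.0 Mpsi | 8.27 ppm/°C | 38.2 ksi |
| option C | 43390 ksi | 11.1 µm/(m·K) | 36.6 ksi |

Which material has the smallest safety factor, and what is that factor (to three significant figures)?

With everything in SI (GPa, ×10⁻⁶/K, MPa):
  option J: E = 204.0, α = 11.9, σ_y = 286.8 → σ = 217 MPa, n = 1.32
  option X: E = 43.60, α = 25.9, σ_y = 241.0 → σ = 101 MPa, n = 2.39
  option S: E = 410.8, α = 4.50, σ_y = 495.0 → σ = 165 MPa, n = 3.00
  option P: E = 351.6, α = 8.27, σ_y = 263.4 → σ = 259 MPa, n = 1.02
  option C: E = 299.2, α = 11.1, σ_y = 252.3 → σ = 296 MPa, n = 0.852
Smallest n: option C with n = 0.852.

option C, n = 0.852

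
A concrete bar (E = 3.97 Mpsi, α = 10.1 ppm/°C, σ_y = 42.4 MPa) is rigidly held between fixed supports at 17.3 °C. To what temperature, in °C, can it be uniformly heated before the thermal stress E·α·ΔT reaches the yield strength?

E = 3.97 Mpsi = 27.37 GPa.
E·α·ΔT = 42.40 MPa ⇒ ΔT = 42.40 / (27.37×10³ × 10.1×10⁻⁶) = 153.4 K.
T = 17.3 + 153.4 = 170.7 °C.

171 °C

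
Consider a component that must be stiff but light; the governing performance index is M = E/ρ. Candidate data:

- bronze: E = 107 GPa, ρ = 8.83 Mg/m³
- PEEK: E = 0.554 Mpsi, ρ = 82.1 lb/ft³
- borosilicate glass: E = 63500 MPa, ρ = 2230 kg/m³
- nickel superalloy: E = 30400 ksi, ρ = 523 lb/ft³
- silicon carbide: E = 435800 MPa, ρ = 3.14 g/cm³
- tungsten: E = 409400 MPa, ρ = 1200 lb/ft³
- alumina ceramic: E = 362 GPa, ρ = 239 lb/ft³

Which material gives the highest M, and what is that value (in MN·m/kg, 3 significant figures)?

silicon carbide, M = 139 MN·m/kg

Putting every candidate on a common basis:
  bronze: E = 107.0 GPa, ρ = 8830 kg/m³
  PEEK: E = 3.820 GPa, ρ = 1315 kg/m³
  borosilicate glass: E = 63.50 GPa, ρ = 2230 kg/m³
  nickel superalloy: E = 209.6 GPa, ρ = 8378 kg/m³
  silicon carbide: E = 435.8 GPa, ρ = 3140 kg/m³
  tungsten: E = 409.4 GPa, ρ = 19220 kg/m³
  alumina ceramic: E = 362.0 GPa, ρ = 3828 kg/m³
  silicon carbide: M = 139 MN·m/kg
  alumina ceramic: M = 94.6 MN·m/kg
  borosilicate glass: M = 28.5 MN·m/kg
  nickel superalloy: M = 25.0 MN·m/kg
  tungsten: M = 21.3 MN·m/kg
  bronze: M = 12.1 MN·m/kg
  PEEK: M = 2.90 MN·m/kg
Silicon carbide ranks first.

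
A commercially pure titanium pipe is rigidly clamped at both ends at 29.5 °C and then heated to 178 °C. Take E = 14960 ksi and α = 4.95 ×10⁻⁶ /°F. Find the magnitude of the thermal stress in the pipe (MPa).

E = 14960 ksi = 103.1 GPa.
α = 4.95×10⁻⁶/°F × 9/5 = 8.91×10⁻⁶/K.
ΔT = 148.5 K. Constrained thermal stress σ = E·α·ΔT = 103.1×10³ MPa × 8.91×10⁻⁶ × 148.5 = 136 MPa (compressive).

136 MPa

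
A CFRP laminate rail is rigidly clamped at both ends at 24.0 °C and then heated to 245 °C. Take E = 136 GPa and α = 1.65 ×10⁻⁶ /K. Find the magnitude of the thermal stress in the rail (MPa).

ΔT = 221.0 K. Constrained thermal stress σ = E·α·ΔT = 136.0×10³ MPa × 1.65×10⁻⁶ × 221.0 = 49.6 MPa (compressive).

49.6 MPa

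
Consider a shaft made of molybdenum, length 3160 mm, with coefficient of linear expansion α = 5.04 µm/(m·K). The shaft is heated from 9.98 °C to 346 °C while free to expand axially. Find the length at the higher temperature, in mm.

3165.4 mm

ΔT = 346 − 9.98 = 336.0 K.
ΔL = α·L₀·ΔT = 5.04×10⁻⁶ × 3160 mm × 336.0 K = 5.35 mm.
L = L₀ + ΔL = 3160 + 5.35 = 3165.4 mm.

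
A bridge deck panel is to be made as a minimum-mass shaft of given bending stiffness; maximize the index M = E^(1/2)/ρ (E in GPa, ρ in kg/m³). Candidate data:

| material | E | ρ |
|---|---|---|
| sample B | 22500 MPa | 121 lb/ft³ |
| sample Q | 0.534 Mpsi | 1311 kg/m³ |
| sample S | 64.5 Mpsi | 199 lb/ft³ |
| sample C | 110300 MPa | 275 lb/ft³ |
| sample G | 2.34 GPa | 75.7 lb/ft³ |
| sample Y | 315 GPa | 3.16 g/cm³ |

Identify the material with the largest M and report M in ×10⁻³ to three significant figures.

sample S, M = 6.62×10⁻³

In SI units:
  sample B: E = 22.50 GPa, ρ = 1938 kg/m³
  sample Q: E = 3.682 GPa, ρ = 1311 kg/m³
  sample S: E = 444.7 GPa, ρ = 3188 kg/m³
  sample C: E = 110.3 GPa, ρ = 4405 kg/m³
  sample G: E = 2.340 GPa, ρ = 1213 kg/m³
  sample Y: E = 315.0 GPa, ρ = 3160 kg/m³
  sample S: M = 6.62×10⁻³
  sample Y: M = 5.62×10⁻³
  sample B: M = 2.45×10⁻³
  sample C: M = 2.38×10⁻³
  sample Q: M = 1.46×10⁻³
  sample G: M = 1.26×10⁻³
Highest index: sample S.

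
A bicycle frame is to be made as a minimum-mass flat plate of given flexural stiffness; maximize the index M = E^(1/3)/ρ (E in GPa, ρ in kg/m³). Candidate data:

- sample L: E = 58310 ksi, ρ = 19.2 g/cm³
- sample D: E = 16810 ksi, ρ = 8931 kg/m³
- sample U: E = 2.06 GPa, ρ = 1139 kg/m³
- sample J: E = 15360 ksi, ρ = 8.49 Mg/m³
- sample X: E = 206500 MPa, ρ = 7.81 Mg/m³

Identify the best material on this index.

After converting to SI:
  sample L: E = 402.0 GPa, ρ = 19200 kg/m³
  sample D: E = 115.9 GPa, ρ = 8931 kg/m³
  sample U: E = 2.060 GPa, ρ = 1139 kg/m³
  sample J: E = 105.9 GPa, ρ = 8490 kg/m³
  sample X: E = 206.5 GPa, ρ = 7810 kg/m³
  sample U: M = 1.12×10⁻³
  sample X: M = 0.757×10⁻³
  sample J: M = 0.557×10⁻³
  sample D: M = 0.546×10⁻³
  sample L: M = 0.384×10⁻³
The maximum is for sample U.

sample U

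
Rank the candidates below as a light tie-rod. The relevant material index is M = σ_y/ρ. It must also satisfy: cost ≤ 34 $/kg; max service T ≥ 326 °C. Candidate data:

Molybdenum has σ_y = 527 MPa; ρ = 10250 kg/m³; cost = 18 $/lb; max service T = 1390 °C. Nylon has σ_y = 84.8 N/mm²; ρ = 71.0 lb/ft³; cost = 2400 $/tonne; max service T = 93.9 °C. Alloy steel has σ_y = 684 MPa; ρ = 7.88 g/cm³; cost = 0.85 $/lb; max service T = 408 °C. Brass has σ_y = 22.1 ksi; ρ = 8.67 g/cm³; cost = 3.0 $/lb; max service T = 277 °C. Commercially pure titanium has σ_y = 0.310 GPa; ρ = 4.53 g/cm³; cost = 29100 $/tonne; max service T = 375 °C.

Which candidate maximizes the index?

Screen on constraints: cost ≤ 34 $/kg; max service T ≥ 326 °C. Survivors: alloy steel, commercially pure titanium.
After converting to SI:
  alloy steel: σ_y = 684.0 MPa, ρ = 7880 kg/m³
  commercially pure titanium: σ_y = 310.0 MPa, ρ = 4530 kg/m³
  alloy steel: M = 86.8 kN·m/kg
  commercially pure titanium: M = 68.4 kN·m/kg
Alloy steel has the largest M.

alloy steel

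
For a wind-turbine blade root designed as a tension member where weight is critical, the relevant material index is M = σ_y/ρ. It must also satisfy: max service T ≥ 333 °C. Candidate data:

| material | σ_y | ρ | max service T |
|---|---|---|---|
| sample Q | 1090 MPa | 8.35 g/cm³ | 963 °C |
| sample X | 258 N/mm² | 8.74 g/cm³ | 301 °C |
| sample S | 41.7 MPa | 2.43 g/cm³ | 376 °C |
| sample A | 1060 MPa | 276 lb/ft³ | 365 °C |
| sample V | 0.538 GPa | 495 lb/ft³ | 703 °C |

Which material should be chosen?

sample A

Screen on constraints: max service T ≥ 333 °C. Survivors: sample Q, sample S, sample A, sample V.
In SI units:
  sample Q: σ_y = 1090 MPa, ρ = 8350 kg/m³
  sample S: σ_y = 41.70 MPa, ρ = 2430 kg/m³
  sample A: σ_y = 1060 MPa, ρ = 4421 kg/m³
  sample V: σ_y = 538.0 MPa, ρ = 7929 kg/m³
  sample A: M = 240 kN·m/kg
  sample Q: M = 131 kN·m/kg
  sample V: M = 67.9 kN·m/kg
  sample S: M = 17.2 kN·m/kg
Highest index: sample A.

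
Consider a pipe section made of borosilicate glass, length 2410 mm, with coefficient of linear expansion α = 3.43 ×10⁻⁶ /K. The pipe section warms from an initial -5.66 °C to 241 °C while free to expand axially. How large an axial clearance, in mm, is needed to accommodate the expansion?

ΔT = 241 − (-5.66) = 246.7 K.
ΔL = α·L₀·ΔT = 3.43×10⁻⁶ × 2410 mm × 246.7 K = 2.04 mm.

2.04 mm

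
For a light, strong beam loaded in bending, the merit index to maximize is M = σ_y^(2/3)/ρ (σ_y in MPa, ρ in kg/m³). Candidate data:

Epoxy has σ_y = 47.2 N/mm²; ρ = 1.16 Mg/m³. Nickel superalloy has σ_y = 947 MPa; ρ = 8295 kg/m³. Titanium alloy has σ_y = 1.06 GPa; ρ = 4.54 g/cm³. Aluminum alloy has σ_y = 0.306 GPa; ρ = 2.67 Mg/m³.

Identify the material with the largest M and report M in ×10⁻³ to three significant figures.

In SI units:
  epoxy: σ_y = 47.20 MPa, ρ = 1160 kg/m³
  nickel superalloy: σ_y = 947.0 MPa, ρ = 8295 kg/m³
  titanium alloy: σ_y = 1060 MPa, ρ = 4540 kg/m³
  aluminum alloy: σ_y = 306.0 MPa, ρ = 2670 kg/m³
  titanium alloy: M = 22.9×10⁻³
  aluminum alloy: M = 17.0×10⁻³
  nickel superalloy: M = 11.6×10⁻³
  epoxy: M = 11.3×10⁻³
Titanium alloy ranks first.

titanium alloy, M = 22.9×10⁻³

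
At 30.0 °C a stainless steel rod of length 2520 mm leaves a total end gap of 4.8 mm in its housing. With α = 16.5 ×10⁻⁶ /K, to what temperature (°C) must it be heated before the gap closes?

145 °C

α·L₀·ΔT = 4.8 mm ⇒ ΔT = 4.8 / (16.5×10⁻⁶ × 2520.0) = 115.4 K.
T = 30.0 + 115.4 = 145.4 °C.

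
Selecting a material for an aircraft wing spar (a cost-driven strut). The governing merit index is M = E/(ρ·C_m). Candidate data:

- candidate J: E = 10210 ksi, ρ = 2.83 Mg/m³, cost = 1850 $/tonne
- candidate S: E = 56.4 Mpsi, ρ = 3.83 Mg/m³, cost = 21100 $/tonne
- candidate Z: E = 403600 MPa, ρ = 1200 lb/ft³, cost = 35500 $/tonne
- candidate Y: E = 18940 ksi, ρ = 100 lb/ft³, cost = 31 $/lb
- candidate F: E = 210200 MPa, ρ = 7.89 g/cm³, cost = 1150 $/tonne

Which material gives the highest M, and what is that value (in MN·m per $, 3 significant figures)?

Putting every candidate on a common basis:
  candidate J: E = 70.40 GPa, ρ = 2830 kg/m³, cost = 1.850 $/kg
  candidate S: E = 388.9 GPa, ρ = 3830 kg/m³, cost = 21.10 $/kg
  candidate Z: E = 403.6 GPa, ρ = 19220 kg/m³, cost = 35.50 $/kg
  candidate Y: E = 130.6 GPa, ρ = 1602 kg/m³, cost = 68.34 $/kg
  candidate F: E = 210.2 GPa, ρ = 7890 kg/m³, cost = 1.150 $/kg
  candidate F: M = 23.2 MN·m per $
  candidate J: M = 13.4 MN·m per $
  candidate S: M = 4.81 MN·m per $
  candidate Y: M = 1.19 MN·m per $
  candidate Z: M = 0.591 MN·m per $
The maximum is for candidate F.

candidate F, M = 23.2 MN·m per $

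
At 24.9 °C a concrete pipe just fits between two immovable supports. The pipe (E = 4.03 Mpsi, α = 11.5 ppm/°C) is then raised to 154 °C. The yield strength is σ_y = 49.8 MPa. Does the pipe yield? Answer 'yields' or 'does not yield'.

does not yield

E = 4.03 Mpsi = 27.79 GPa.
ΔT = 129.1 K. Constrained thermal stress σ = E·α·ΔT = 27.79×10³ MPa × 11.5×10⁻⁶ × 129.1 = 41.3 MPa (compressive).
Compare to σ_y = 49.8 MPa: σ < σ_y, so it does not yield.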